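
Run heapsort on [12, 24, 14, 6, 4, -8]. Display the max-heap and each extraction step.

Build heap: [24, 12, 14, 6, 4, -8]
Extract 24: [14, 12, -8, 6, 4, 24]
Extract 14: [12, 6, -8, 4, 14, 24]
Extract 12: [6, 4, -8, 12, 14, 24]
Extract 6: [4, -8, 6, 12, 14, 24]
Extract 4: [-8, 4, 6, 12, 14, 24]


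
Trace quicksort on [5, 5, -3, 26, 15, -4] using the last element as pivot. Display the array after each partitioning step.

Partition 1: pivot=-4 at index 0 -> [-4, 5, -3, 26, 15, 5]
Partition 2: pivot=5 at index 3 -> [-4, 5, -3, 5, 15, 26]
Partition 3: pivot=-3 at index 1 -> [-4, -3, 5, 5, 15, 26]
Partition 4: pivot=26 at index 5 -> [-4, -3, 5, 5, 15, 26]


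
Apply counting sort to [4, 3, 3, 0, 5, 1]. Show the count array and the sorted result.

Count array: [1, 1, 0, 2, 1, 1]
(count[i] = number of elements equal to i)
Cumulative count: [1, 2, 2, 4, 5, 6]
Sorted: [0, 1, 3, 3, 4, 5]


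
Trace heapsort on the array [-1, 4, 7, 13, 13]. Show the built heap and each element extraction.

Build heap: [13, 13, 7, 4, -1]
Extract 13: [13, 4, 7, -1, 13]
Extract 13: [7, 4, -1, 13, 13]
Extract 7: [4, -1, 7, 13, 13]
Extract 4: [-1, 4, 7, 13, 13]


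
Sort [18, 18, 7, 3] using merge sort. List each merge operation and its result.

Divide and conquer:
  Merge [18] + [18] -> [18, 18]
  Merge [7] + [3] -> [3, 7]
  Merge [18, 18] + [3, 7] -> [3, 7, 18, 18]


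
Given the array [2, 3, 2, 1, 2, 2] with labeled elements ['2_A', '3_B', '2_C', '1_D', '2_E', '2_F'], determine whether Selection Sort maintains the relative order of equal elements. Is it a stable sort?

Trace Selection Sort on the labeled array (the key is the number; the letter only tracks identity):
  Pass 1: minimum of unsorted part is 1_D at index 3; swap it with 2_A at index 0 -> [1_D, 3_B, 2_C, 2_A, 2_E, 2_F]
  Pass 2: minimum of unsorted part is 2_C at index 2; swap it with 3_B at index 1 -> [1_D, 2_C, 3_B, 2_A, 2_E, 2_F]
  Pass 3: minimum of unsorted part is 2_A at index 3; swap it with 3_B at index 2 -> [1_D, 2_C, 2_A, 3_B, 2_E, 2_F]
  Pass 4: minimum of unsorted part is 2_E at index 4; swap it with 3_B at index 3 -> [1_D, 2_C, 2_A, 2_E, 3_B, 2_F]
  Pass 5: minimum of unsorted part is 2_F at index 5; swap it with 3_B at index 4 -> [1_D, 2_C, 2_A, 2_E, 2_F, 3_B]
Final order: [1_D, 2_C, 2_A, 2_E, 2_F, 3_B]
Equal keys:
  value 2: originally 2_A, 2_C, 2_E, 2_F; after sorting 2_C, 2_A, 2_E, 2_F -> order changed
Equal keys were reordered, so Selection Sort is not stable: the long-range swap that moves the minimum into place can carry an element past an equal key. (One such input is enough; an unstable sort may happen to preserve order on other inputs, but it gives no guarantee.)
Answer: Not stable


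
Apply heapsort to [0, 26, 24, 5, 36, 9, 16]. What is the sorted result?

Build heap: [36, 26, 24, 5, 0, 9, 16]
Extract 36: [26, 16, 24, 5, 0, 9, 36]
Extract 26: [24, 16, 9, 5, 0, 26, 36]
Extract 24: [16, 5, 9, 0, 24, 26, 36]
Extract 16: [9, 5, 0, 16, 24, 26, 36]
Extract 9: [5, 0, 9, 16, 24, 26, 36]
Extract 5: [0, 5, 9, 16, 24, 26, 36]


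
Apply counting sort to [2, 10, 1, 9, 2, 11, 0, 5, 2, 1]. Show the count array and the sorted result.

Count array: [1, 2, 3, 0, 0, 1, 0, 0, 0, 1, 1, 1]
(count[i] = number of elements equal to i)
Cumulative count: [1, 3, 6, 6, 6, 7, 7, 7, 7, 8, 9, 10]
Sorted: [0, 1, 1, 2, 2, 2, 5, 9, 10, 11]


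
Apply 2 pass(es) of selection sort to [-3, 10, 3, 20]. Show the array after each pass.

Pass 1: Select minimum -3 at index 0, swap -> [-3, 10, 3, 20]
Pass 2: Select minimum 3 at index 2, swap -> [-3, 3, 10, 20]


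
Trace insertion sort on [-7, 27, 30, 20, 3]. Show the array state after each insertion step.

First element -7 is already 'sorted'
Insert 27: shifted 0 elements -> [-7, 27, 30, 20, 3]
Insert 30: shifted 0 elements -> [-7, 27, 30, 20, 3]
Insert 20: shifted 2 elements -> [-7, 20, 27, 30, 3]
Insert 3: shifted 3 elements -> [-7, 3, 20, 27, 30]


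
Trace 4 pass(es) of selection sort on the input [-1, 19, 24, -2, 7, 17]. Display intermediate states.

Pass 1: Select minimum -2 at index 3, swap -> [-2, 19, 24, -1, 7, 17]
Pass 2: Select minimum -1 at index 3, swap -> [-2, -1, 24, 19, 7, 17]
Pass 3: Select minimum 7 at index 4, swap -> [-2, -1, 7, 19, 24, 17]
Pass 4: Select minimum 17 at index 5, swap -> [-2, -1, 7, 17, 24, 19]


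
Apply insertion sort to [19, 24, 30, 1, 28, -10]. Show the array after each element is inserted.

First element 19 is already 'sorted'
Insert 24: shifted 0 elements -> [19, 24, 30, 1, 28, -10]
Insert 30: shifted 0 elements -> [19, 24, 30, 1, 28, -10]
Insert 1: shifted 3 elements -> [1, 19, 24, 30, 28, -10]
Insert 28: shifted 1 elements -> [1, 19, 24, 28, 30, -10]
Insert -10: shifted 5 elements -> [-10, 1, 19, 24, 28, 30]


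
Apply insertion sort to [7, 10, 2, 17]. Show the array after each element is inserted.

First element 7 is already 'sorted'
Insert 10: shifted 0 elements -> [7, 10, 2, 17]
Insert 2: shifted 2 elements -> [2, 7, 10, 17]
Insert 17: shifted 0 elements -> [2, 7, 10, 17]


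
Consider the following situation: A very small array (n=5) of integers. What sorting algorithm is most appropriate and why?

Best choice: Insertion sort
Reason: For tiny inputs the O(n^2) overhead is negligible and insertion sort has minimal constant factors


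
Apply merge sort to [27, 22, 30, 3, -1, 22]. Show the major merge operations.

Divide and conquer:
  Merge [22] + [30] -> [22, 30]
  Merge [27] + [22, 30] -> [22, 27, 30]
  Merge [-1] + [22] -> [-1, 22]
  Merge [3] + [-1, 22] -> [-1, 3, 22]
  Merge [22, 27, 30] + [-1, 3, 22] -> [-1, 3, 22, 22, 27, 30]


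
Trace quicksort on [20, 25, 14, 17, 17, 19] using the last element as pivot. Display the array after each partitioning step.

Partition 1: pivot=19 at index 3 -> [14, 17, 17, 19, 20, 25]
Partition 2: pivot=17 at index 2 -> [14, 17, 17, 19, 20, 25]
Partition 3: pivot=17 at index 1 -> [14, 17, 17, 19, 20, 25]
Partition 4: pivot=25 at index 5 -> [14, 17, 17, 19, 20, 25]


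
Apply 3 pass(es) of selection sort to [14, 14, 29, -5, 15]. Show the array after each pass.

Pass 1: Select minimum -5 at index 3, swap -> [-5, 14, 29, 14, 15]
Pass 2: Select minimum 14 at index 1, swap -> [-5, 14, 29, 14, 15]
Pass 3: Select minimum 14 at index 3, swap -> [-5, 14, 14, 29, 15]


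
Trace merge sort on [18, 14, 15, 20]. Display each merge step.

Divide and conquer:
  Merge [18] + [14] -> [14, 18]
  Merge [15] + [20] -> [15, 20]
  Merge [14, 18] + [15, 20] -> [14, 15, 18, 20]


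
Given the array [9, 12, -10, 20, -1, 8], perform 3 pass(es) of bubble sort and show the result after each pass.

After pass 1: [9, -10, 12, -1, 8, 20] (3 swaps)
After pass 2: [-10, 9, -1, 8, 12, 20] (3 swaps)
After pass 3: [-10, -1, 8, 9, 12, 20] (2 swaps)
Total swaps: 8


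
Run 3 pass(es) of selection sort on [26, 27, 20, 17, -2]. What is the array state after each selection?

Pass 1: Select minimum -2 at index 4, swap -> [-2, 27, 20, 17, 26]
Pass 2: Select minimum 17 at index 3, swap -> [-2, 17, 20, 27, 26]
Pass 3: Select minimum 20 at index 2, swap -> [-2, 17, 20, 27, 26]


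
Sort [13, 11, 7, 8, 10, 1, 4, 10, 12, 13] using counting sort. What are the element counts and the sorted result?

Count array: [0, 1, 0, 0, 1, 0, 0, 1, 1, 0, 2, 1, 1, 2]
(count[i] = number of elements equal to i)
Cumulative count: [0, 1, 1, 1, 2, 2, 2, 3, 4, 4, 6, 7, 8, 10]
Sorted: [1, 4, 7, 8, 10, 10, 11, 12, 13, 13]


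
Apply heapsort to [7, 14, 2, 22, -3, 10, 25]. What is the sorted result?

Build heap: [25, 22, 10, 14, -3, 7, 2]
Extract 25: [22, 14, 10, 2, -3, 7, 25]
Extract 22: [14, 7, 10, 2, -3, 22, 25]
Extract 14: [10, 7, -3, 2, 14, 22, 25]
Extract 10: [7, 2, -3, 10, 14, 22, 25]
Extract 7: [2, -3, 7, 10, 14, 22, 25]
Extract 2: [-3, 2, 7, 10, 14, 22, 25]


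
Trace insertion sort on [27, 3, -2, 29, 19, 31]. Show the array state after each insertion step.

First element 27 is already 'sorted'
Insert 3: shifted 1 elements -> [3, 27, -2, 29, 19, 31]
Insert -2: shifted 2 elements -> [-2, 3, 27, 29, 19, 31]
Insert 29: shifted 0 elements -> [-2, 3, 27, 29, 19, 31]
Insert 19: shifted 2 elements -> [-2, 3, 19, 27, 29, 31]
Insert 31: shifted 0 elements -> [-2, 3, 19, 27, 29, 31]


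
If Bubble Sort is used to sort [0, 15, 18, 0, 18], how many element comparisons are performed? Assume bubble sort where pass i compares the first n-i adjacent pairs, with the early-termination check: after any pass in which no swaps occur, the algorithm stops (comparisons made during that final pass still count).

Pass 1: compare adjacent pairs (0,1)..(3,4) = 4 comparison(s), 1 swap(s) -> [0, 15, 0, 18, 18]
Pass 2: compare adjacent pairs (0,1)..(2,3) = 3 comparison(s), 1 swap(s) -> [0, 0, 15, 18, 18]
Pass 3: compare adjacent pairs (0,1)..(1,2) = 2 comparison(s), 0 swap(s) -> [0, 0, 15, 18, 18]
No swaps in this pass, so bubble sort stops here.
Total comparisons: 4 + 3 + 2 = 9


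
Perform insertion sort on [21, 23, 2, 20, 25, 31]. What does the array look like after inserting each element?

First element 21 is already 'sorted'
Insert 23: shifted 0 elements -> [21, 23, 2, 20, 25, 31]
Insert 2: shifted 2 elements -> [2, 21, 23, 20, 25, 31]
Insert 20: shifted 2 elements -> [2, 20, 21, 23, 25, 31]
Insert 25: shifted 0 elements -> [2, 20, 21, 23, 25, 31]
Insert 31: shifted 0 elements -> [2, 20, 21, 23, 25, 31]


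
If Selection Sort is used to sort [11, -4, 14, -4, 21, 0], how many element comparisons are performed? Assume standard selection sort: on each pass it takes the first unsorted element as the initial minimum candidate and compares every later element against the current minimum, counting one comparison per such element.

Pass 1: scan indices 1..5 for the minimum = 5 comparison(s); min is -4, place at index 0 -> [-4, 11, 14, -4, 21, 0]
Pass 2: scan indices 2..5 for the minimum = 4 comparison(s); min is -4, place at index 1 -> [-4, -4, 14, 11, 21, 0]
Pass 3: scan indices 3..5 for the minimum = 3 comparison(s); min is 0, place at index 2 -> [-4, -4, 0, 11, 21, 14]
Pass 4: scan indices 4..5 for the minimum = 2 comparison(s); min is 11, place at index 3 -> [-4, -4, 0, 11, 21, 14]
Pass 5: scan indices 5..5 for the minimum = 1 comparison(s); min is 14, place at index 4 -> [-4, -4, 0, 11, 14, 21]
Selection sort always scans the whole unsorted suffix, so the count is (n-1) + (n-2) + ... + 1 = n(n-1)/2 = 6*5/2 = 15 regardless of the input order.
Total comparisons: 5 + 4 + 3 + 2 + 1 = 15


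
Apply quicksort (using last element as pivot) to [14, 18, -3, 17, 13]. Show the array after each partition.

Partition 1: pivot=13 at index 1 -> [-3, 13, 14, 17, 18]
Partition 2: pivot=18 at index 4 -> [-3, 13, 14, 17, 18]
Partition 3: pivot=17 at index 3 -> [-3, 13, 14, 17, 18]


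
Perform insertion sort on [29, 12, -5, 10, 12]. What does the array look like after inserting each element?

First element 29 is already 'sorted'
Insert 12: shifted 1 elements -> [12, 29, -5, 10, 12]
Insert -5: shifted 2 elements -> [-5, 12, 29, 10, 12]
Insert 10: shifted 2 elements -> [-5, 10, 12, 29, 12]
Insert 12: shifted 1 elements -> [-5, 10, 12, 12, 29]


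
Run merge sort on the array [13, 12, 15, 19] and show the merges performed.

Divide and conquer:
  Merge [13] + [12] -> [12, 13]
  Merge [15] + [19] -> [15, 19]
  Merge [12, 13] + [15, 19] -> [12, 13, 15, 19]


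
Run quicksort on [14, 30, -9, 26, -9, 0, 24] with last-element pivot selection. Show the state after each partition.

Partition 1: pivot=24 at index 4 -> [14, -9, -9, 0, 24, 26, 30]
Partition 2: pivot=0 at index 2 -> [-9, -9, 0, 14, 24, 26, 30]
Partition 3: pivot=-9 at index 1 -> [-9, -9, 0, 14, 24, 26, 30]
Partition 4: pivot=30 at index 6 -> [-9, -9, 0, 14, 24, 26, 30]


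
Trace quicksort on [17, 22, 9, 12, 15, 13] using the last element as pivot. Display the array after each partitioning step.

Partition 1: pivot=13 at index 2 -> [9, 12, 13, 22, 15, 17]
Partition 2: pivot=12 at index 1 -> [9, 12, 13, 22, 15, 17]
Partition 3: pivot=17 at index 4 -> [9, 12, 13, 15, 17, 22]


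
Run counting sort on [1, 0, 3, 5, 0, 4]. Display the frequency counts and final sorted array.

Count array: [2, 1, 0, 1, 1, 1]
(count[i] = number of elements equal to i)
Cumulative count: [2, 3, 3, 4, 5, 6]
Sorted: [0, 0, 1, 3, 4, 5]


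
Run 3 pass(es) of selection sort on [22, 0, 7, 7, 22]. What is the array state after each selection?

Pass 1: Select minimum 0 at index 1, swap -> [0, 22, 7, 7, 22]
Pass 2: Select minimum 7 at index 2, swap -> [0, 7, 22, 7, 22]
Pass 3: Select minimum 7 at index 3, swap -> [0, 7, 7, 22, 22]


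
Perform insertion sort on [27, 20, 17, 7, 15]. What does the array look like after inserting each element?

First element 27 is already 'sorted'
Insert 20: shifted 1 elements -> [20, 27, 17, 7, 15]
Insert 17: shifted 2 elements -> [17, 20, 27, 7, 15]
Insert 7: shifted 3 elements -> [7, 17, 20, 27, 15]
Insert 15: shifted 3 elements -> [7, 15, 17, 20, 27]


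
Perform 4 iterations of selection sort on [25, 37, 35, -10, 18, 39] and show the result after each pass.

Pass 1: Select minimum -10 at index 3, swap -> [-10, 37, 35, 25, 18, 39]
Pass 2: Select minimum 18 at index 4, swap -> [-10, 18, 35, 25, 37, 39]
Pass 3: Select minimum 25 at index 3, swap -> [-10, 18, 25, 35, 37, 39]
Pass 4: Select minimum 35 at index 3, swap -> [-10, 18, 25, 35, 37, 39]


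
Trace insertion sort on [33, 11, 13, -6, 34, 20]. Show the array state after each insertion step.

First element 33 is already 'sorted'
Insert 11: shifted 1 elements -> [11, 33, 13, -6, 34, 20]
Insert 13: shifted 1 elements -> [11, 13, 33, -6, 34, 20]
Insert -6: shifted 3 elements -> [-6, 11, 13, 33, 34, 20]
Insert 34: shifted 0 elements -> [-6, 11, 13, 33, 34, 20]
Insert 20: shifted 2 elements -> [-6, 11, 13, 20, 33, 34]


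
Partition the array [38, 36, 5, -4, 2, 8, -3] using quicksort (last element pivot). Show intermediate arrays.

Partition 1: pivot=-3 at index 1 -> [-4, -3, 5, 38, 2, 8, 36]
Partition 2: pivot=36 at index 5 -> [-4, -3, 5, 2, 8, 36, 38]
Partition 3: pivot=8 at index 4 -> [-4, -3, 5, 2, 8, 36, 38]
Partition 4: pivot=2 at index 2 -> [-4, -3, 2, 5, 8, 36, 38]


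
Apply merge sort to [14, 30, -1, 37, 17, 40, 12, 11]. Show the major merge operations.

Divide and conquer:
  Merge [14] + [30] -> [14, 30]
  Merge [-1] + [37] -> [-1, 37]
  Merge [14, 30] + [-1, 37] -> [-1, 14, 30, 37]
  Merge [17] + [40] -> [17, 40]
  Merge [12] + [11] -> [11, 12]
  Merge [17, 40] + [11, 12] -> [11, 12, 17, 40]
  Merge [-1, 14, 30, 37] + [11, 12, 17, 40] -> [-1, 11, 12, 14, 17, 30, 37, 40]


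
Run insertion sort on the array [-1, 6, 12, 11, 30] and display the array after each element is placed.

First element -1 is already 'sorted'
Insert 6: shifted 0 elements -> [-1, 6, 12, 11, 30]
Insert 12: shifted 0 elements -> [-1, 6, 12, 11, 30]
Insert 11: shifted 1 elements -> [-1, 6, 11, 12, 30]
Insert 30: shifted 0 elements -> [-1, 6, 11, 12, 30]


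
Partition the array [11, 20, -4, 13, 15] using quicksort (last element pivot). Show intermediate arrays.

Partition 1: pivot=15 at index 3 -> [11, -4, 13, 15, 20]
Partition 2: pivot=13 at index 2 -> [11, -4, 13, 15, 20]
Partition 3: pivot=-4 at index 0 -> [-4, 11, 13, 15, 20]


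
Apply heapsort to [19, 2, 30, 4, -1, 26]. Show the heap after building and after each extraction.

Build heap: [30, 4, 26, 2, -1, 19]
Extract 30: [26, 4, 19, 2, -1, 30]
Extract 26: [19, 4, -1, 2, 26, 30]
Extract 19: [4, 2, -1, 19, 26, 30]
Extract 4: [2, -1, 4, 19, 26, 30]
Extract 2: [-1, 2, 4, 19, 26, 30]


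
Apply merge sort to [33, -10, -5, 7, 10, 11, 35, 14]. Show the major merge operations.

Divide and conquer:
  Merge [33] + [-10] -> [-10, 33]
  Merge [-5] + [7] -> [-5, 7]
  Merge [-10, 33] + [-5, 7] -> [-10, -5, 7, 33]
  Merge [10] + [11] -> [10, 11]
  Merge [35] + [14] -> [14, 35]
  Merge [10, 11] + [14, 35] -> [10, 11, 14, 35]
  Merge [-10, -5, 7, 33] + [10, 11, 14, 35] -> [-10, -5, 7, 10, 11, 14, 33, 35]


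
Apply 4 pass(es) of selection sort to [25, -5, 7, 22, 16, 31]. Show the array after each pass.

Pass 1: Select minimum -5 at index 1, swap -> [-5, 25, 7, 22, 16, 31]
Pass 2: Select minimum 7 at index 2, swap -> [-5, 7, 25, 22, 16, 31]
Pass 3: Select minimum 16 at index 4, swap -> [-5, 7, 16, 22, 25, 31]
Pass 4: Select minimum 22 at index 3, swap -> [-5, 7, 16, 22, 25, 31]


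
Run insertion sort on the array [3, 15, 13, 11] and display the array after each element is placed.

First element 3 is already 'sorted'
Insert 15: shifted 0 elements -> [3, 15, 13, 11]
Insert 13: shifted 1 elements -> [3, 13, 15, 11]
Insert 11: shifted 2 elements -> [3, 11, 13, 15]


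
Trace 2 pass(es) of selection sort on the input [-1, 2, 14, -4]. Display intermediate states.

Pass 1: Select minimum -4 at index 3, swap -> [-4, 2, 14, -1]
Pass 2: Select minimum -1 at index 3, swap -> [-4, -1, 14, 2]


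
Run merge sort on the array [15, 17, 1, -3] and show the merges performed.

Divide and conquer:
  Merge [15] + [17] -> [15, 17]
  Merge [1] + [-3] -> [-3, 1]
  Merge [15, 17] + [-3, 1] -> [-3, 1, 15, 17]


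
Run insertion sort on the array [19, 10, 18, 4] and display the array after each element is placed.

First element 19 is already 'sorted'
Insert 10: shifted 1 elements -> [10, 19, 18, 4]
Insert 18: shifted 1 elements -> [10, 18, 19, 4]
Insert 4: shifted 3 elements -> [4, 10, 18, 19]


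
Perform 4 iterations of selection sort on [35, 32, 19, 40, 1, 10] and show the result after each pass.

Pass 1: Select minimum 1 at index 4, swap -> [1, 32, 19, 40, 35, 10]
Pass 2: Select minimum 10 at index 5, swap -> [1, 10, 19, 40, 35, 32]
Pass 3: Select minimum 19 at index 2, swap -> [1, 10, 19, 40, 35, 32]
Pass 4: Select minimum 32 at index 5, swap -> [1, 10, 19, 32, 35, 40]


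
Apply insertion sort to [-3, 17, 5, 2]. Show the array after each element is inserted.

First element -3 is already 'sorted'
Insert 17: shifted 0 elements -> [-3, 17, 5, 2]
Insert 5: shifted 1 elements -> [-3, 5, 17, 2]
Insert 2: shifted 2 elements -> [-3, 2, 5, 17]


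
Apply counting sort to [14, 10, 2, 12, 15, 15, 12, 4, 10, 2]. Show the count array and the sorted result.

Count array: [0, 0, 2, 0, 1, 0, 0, 0, 0, 0, 2, 0, 2, 0, 1, 2]
(count[i] = number of elements equal to i)
Cumulative count: [0, 0, 2, 2, 3, 3, 3, 3, 3, 3, 5, 5, 7, 7, 8, 10]
Sorted: [2, 2, 4, 10, 10, 12, 12, 14, 15, 15]


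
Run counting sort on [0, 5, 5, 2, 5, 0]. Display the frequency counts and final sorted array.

Count array: [2, 0, 1, 0, 0, 3]
(count[i] = number of elements equal to i)
Cumulative count: [2, 2, 3, 3, 3, 6]
Sorted: [0, 0, 2, 5, 5, 5]


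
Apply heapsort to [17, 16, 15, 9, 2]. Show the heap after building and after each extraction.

Build heap: [17, 16, 15, 9, 2]
Extract 17: [16, 9, 15, 2, 17]
Extract 16: [15, 9, 2, 16, 17]
Extract 15: [9, 2, 15, 16, 17]
Extract 9: [2, 9, 15, 16, 17]


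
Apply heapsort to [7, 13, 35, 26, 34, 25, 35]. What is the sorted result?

Build heap: [35, 34, 35, 26, 13, 25, 7]
Extract 35: [35, 34, 25, 26, 13, 7, 35]
Extract 35: [34, 26, 25, 7, 13, 35, 35]
Extract 34: [26, 13, 25, 7, 34, 35, 35]
Extract 26: [25, 13, 7, 26, 34, 35, 35]
Extract 25: [13, 7, 25, 26, 34, 35, 35]
Extract 13: [7, 13, 25, 26, 34, 35, 35]


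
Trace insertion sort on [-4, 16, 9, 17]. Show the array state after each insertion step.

First element -4 is already 'sorted'
Insert 16: shifted 0 elements -> [-4, 16, 9, 17]
Insert 9: shifted 1 elements -> [-4, 9, 16, 17]
Insert 17: shifted 0 elements -> [-4, 9, 16, 17]


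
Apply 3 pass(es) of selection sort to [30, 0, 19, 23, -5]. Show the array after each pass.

Pass 1: Select minimum -5 at index 4, swap -> [-5, 0, 19, 23, 30]
Pass 2: Select minimum 0 at index 1, swap -> [-5, 0, 19, 23, 30]
Pass 3: Select minimum 19 at index 2, swap -> [-5, 0, 19, 23, 30]


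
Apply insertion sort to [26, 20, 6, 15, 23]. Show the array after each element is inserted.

First element 26 is already 'sorted'
Insert 20: shifted 1 elements -> [20, 26, 6, 15, 23]
Insert 6: shifted 2 elements -> [6, 20, 26, 15, 23]
Insert 15: shifted 2 elements -> [6, 15, 20, 26, 23]
Insert 23: shifted 1 elements -> [6, 15, 20, 23, 26]


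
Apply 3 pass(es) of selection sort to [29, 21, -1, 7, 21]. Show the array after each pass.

Pass 1: Select minimum -1 at index 2, swap -> [-1, 21, 29, 7, 21]
Pass 2: Select minimum 7 at index 3, swap -> [-1, 7, 29, 21, 21]
Pass 3: Select minimum 21 at index 3, swap -> [-1, 7, 21, 29, 21]


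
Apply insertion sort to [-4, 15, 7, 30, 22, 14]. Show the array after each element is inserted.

First element -4 is already 'sorted'
Insert 15: shifted 0 elements -> [-4, 15, 7, 30, 22, 14]
Insert 7: shifted 1 elements -> [-4, 7, 15, 30, 22, 14]
Insert 30: shifted 0 elements -> [-4, 7, 15, 30, 22, 14]
Insert 22: shifted 1 elements -> [-4, 7, 15, 22, 30, 14]
Insert 14: shifted 3 elements -> [-4, 7, 14, 15, 22, 30]


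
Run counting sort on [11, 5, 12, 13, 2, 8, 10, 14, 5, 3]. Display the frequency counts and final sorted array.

Count array: [0, 0, 1, 1, 0, 2, 0, 0, 1, 0, 1, 1, 1, 1, 1]
(count[i] = number of elements equal to i)
Cumulative count: [0, 0, 1, 2, 2, 4, 4, 4, 5, 5, 6, 7, 8, 9, 10]
Sorted: [2, 3, 5, 5, 8, 10, 11, 12, 13, 14]


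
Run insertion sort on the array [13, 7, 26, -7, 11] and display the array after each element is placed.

First element 13 is already 'sorted'
Insert 7: shifted 1 elements -> [7, 13, 26, -7, 11]
Insert 26: shifted 0 elements -> [7, 13, 26, -7, 11]
Insert -7: shifted 3 elements -> [-7, 7, 13, 26, 11]
Insert 11: shifted 2 elements -> [-7, 7, 11, 13, 26]


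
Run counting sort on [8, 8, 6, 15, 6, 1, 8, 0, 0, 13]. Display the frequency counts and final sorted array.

Count array: [2, 1, 0, 0, 0, 0, 2, 0, 3, 0, 0, 0, 0, 1, 0, 1]
(count[i] = number of elements equal to i)
Cumulative count: [2, 3, 3, 3, 3, 3, 5, 5, 8, 8, 8, 8, 8, 9, 9, 10]
Sorted: [0, 0, 1, 6, 6, 8, 8, 8, 13, 15]


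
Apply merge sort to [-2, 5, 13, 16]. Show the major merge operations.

Divide and conquer:
  Merge [-2] + [5] -> [-2, 5]
  Merge [13] + [16] -> [13, 16]
  Merge [-2, 5] + [13, 16] -> [-2, 5, 13, 16]


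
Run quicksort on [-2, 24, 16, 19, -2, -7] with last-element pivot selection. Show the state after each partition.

Partition 1: pivot=-7 at index 0 -> [-7, 24, 16, 19, -2, -2]
Partition 2: pivot=-2 at index 2 -> [-7, -2, -2, 19, 24, 16]
Partition 3: pivot=16 at index 3 -> [-7, -2, -2, 16, 24, 19]
Partition 4: pivot=19 at index 4 -> [-7, -2, -2, 16, 19, 24]


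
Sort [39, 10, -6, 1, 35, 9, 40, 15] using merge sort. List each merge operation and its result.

Divide and conquer:
  Merge [39] + [10] -> [10, 39]
  Merge [-6] + [1] -> [-6, 1]
  Merge [10, 39] + [-6, 1] -> [-6, 1, 10, 39]
  Merge [35] + [9] -> [9, 35]
  Merge [40] + [15] -> [15, 40]
  Merge [9, 35] + [15, 40] -> [9, 15, 35, 40]
  Merge [-6, 1, 10, 39] + [9, 15, 35, 40] -> [-6, 1, 9, 10, 15, 35, 39, 40]


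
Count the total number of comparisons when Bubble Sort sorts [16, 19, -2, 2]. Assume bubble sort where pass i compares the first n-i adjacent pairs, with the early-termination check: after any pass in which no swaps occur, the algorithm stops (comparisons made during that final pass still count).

Pass 1: compare adjacent pairs (0,1)..(2,3) = 3 comparison(s), 2 swap(s) -> [16, -2, 2, 19]
Pass 2: compare adjacent pairs (0,1)..(1,2) = 2 comparison(s), 2 swap(s) -> [-2, 2, 16, 19]
Pass 3: compare adjacent pairs (0,1)..(0,1) = 1 comparison(s), 0 swap(s) -> [-2, 2, 16, 19]
No swaps in this pass, so bubble sort stops here.
Total comparisons: 3 + 2 + 1 = 6


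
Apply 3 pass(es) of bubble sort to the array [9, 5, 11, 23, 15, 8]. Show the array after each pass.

After pass 1: [5, 9, 11, 15, 8, 23] (3 swaps)
After pass 2: [5, 9, 11, 8, 15, 23] (1 swaps)
After pass 3: [5, 9, 8, 11, 15, 23] (1 swaps)
Total swaps: 5


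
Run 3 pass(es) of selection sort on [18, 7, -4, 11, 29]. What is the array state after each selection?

Pass 1: Select minimum -4 at index 2, swap -> [-4, 7, 18, 11, 29]
Pass 2: Select minimum 7 at index 1, swap -> [-4, 7, 18, 11, 29]
Pass 3: Select minimum 11 at index 3, swap -> [-4, 7, 11, 18, 29]


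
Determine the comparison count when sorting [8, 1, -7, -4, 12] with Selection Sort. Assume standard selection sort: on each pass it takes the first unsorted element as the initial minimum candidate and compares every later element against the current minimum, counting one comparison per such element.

Pass 1: scan indices 1..4 for the minimum = 4 comparison(s); min is -7, place at index 0 -> [-7, 1, 8, -4, 12]
Pass 2: scan indices 2..4 for the minimum = 3 comparison(s); min is -4, place at index 1 -> [-7, -4, 8, 1, 12]
Pass 3: scan indices 3..4 for the minimum = 2 comparison(s); min is 1, place at index 2 -> [-7, -4, 1, 8, 12]
Pass 4: scan indices 4..4 for the minimum = 1 comparison(s); min is 8, place at index 3 -> [-7, -4, 1, 8, 12]
Selection sort always scans the whole unsorted suffix, so the count is (n-1) + (n-2) + ... + 1 = n(n-1)/2 = 5*4/2 = 10 regardless of the input order.
Total comparisons: 4 + 3 + 2 + 1 = 10


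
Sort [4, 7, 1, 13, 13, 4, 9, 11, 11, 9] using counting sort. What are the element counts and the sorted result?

Count array: [0, 1, 0, 0, 2, 0, 0, 1, 0, 2, 0, 2, 0, 2]
(count[i] = number of elements equal to i)
Cumulative count: [0, 1, 1, 1, 3, 3, 3, 4, 4, 6, 6, 8, 8, 10]
Sorted: [1, 4, 4, 7, 9, 9, 11, 11, 13, 13]


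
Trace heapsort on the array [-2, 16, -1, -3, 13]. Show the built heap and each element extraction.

Build heap: [16, 13, -1, -3, -2]
Extract 16: [13, -2, -1, -3, 16]
Extract 13: [-1, -2, -3, 13, 16]
Extract -1: [-2, -3, -1, 13, 16]
Extract -2: [-3, -2, -1, 13, 16]


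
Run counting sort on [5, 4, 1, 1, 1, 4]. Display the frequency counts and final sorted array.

Count array: [0, 3, 0, 0, 2, 1]
(count[i] = number of elements equal to i)
Cumulative count: [0, 3, 3, 3, 5, 6]
Sorted: [1, 1, 1, 4, 4, 5]


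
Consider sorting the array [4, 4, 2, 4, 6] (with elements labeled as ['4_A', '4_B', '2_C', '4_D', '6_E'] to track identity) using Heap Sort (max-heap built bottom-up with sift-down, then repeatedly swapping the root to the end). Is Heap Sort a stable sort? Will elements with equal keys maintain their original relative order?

Trace Heap Sort on the labeled array (the key is the number; the letter only tracks identity):
  Build max-heap: [6_E, 4_A, 2_C, 4_D, 4_B]
  Swap root 6_E to index 4, re-heapify first 4 -> [4_B, 4_A, 2_C, 4_D, 6_E]
  Swap root 4_B to index 3, re-heapify first 3 -> [4_D, 4_A, 2_C, 4_B, 6_E]
  Swap root 4_D to index 2, re-heapify first 2 -> [4_A, 2_C, 4_D, 4_B, 6_E]
  Swap root 4_A to index 1, re-heapify first 1 -> [2_C, 4_A, 4_D, 4_B, 6_E]
Final order: [2_C, 4_A, 4_D, 4_B, 6_E]
Equal keys:
  value 4: originally 4_A, 4_B, 4_D; after sorting 4_A, 4_D, 4_B -> order changed
Equal keys were reordered, so Heap Sort is not stable: heap construction and root-to-end swaps move elements without regard to the original order of equal keys. (One such input is enough; an unstable sort may happen to preserve order on other inputs, but it gives no guarantee.)
Answer: Not stable


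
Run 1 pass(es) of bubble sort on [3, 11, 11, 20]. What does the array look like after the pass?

After pass 1: [3, 11, 11, 20] (0 swaps)
Total swaps: 0


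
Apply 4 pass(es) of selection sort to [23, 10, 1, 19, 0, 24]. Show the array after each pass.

Pass 1: Select minimum 0 at index 4, swap -> [0, 10, 1, 19, 23, 24]
Pass 2: Select minimum 1 at index 2, swap -> [0, 1, 10, 19, 23, 24]
Pass 3: Select minimum 10 at index 2, swap -> [0, 1, 10, 19, 23, 24]
Pass 4: Select minimum 19 at index 3, swap -> [0, 1, 10, 19, 23, 24]


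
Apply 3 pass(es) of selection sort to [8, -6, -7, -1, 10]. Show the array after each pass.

Pass 1: Select minimum -7 at index 2, swap -> [-7, -6, 8, -1, 10]
Pass 2: Select minimum -6 at index 1, swap -> [-7, -6, 8, -1, 10]
Pass 3: Select minimum -1 at index 3, swap -> [-7, -6, -1, 8, 10]


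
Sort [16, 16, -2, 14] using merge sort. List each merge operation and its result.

Divide and conquer:
  Merge [16] + [16] -> [16, 16]
  Merge [-2] + [14] -> [-2, 14]
  Merge [16, 16] + [-2, 14] -> [-2, 14, 16, 16]


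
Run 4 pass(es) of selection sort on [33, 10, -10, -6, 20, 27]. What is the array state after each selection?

Pass 1: Select minimum -10 at index 2, swap -> [-10, 10, 33, -6, 20, 27]
Pass 2: Select minimum -6 at index 3, swap -> [-10, -6, 33, 10, 20, 27]
Pass 3: Select minimum 10 at index 3, swap -> [-10, -6, 10, 33, 20, 27]
Pass 4: Select minimum 20 at index 4, swap -> [-10, -6, 10, 20, 33, 27]


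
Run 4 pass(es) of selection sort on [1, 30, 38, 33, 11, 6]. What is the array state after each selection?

Pass 1: Select minimum 1 at index 0, swap -> [1, 30, 38, 33, 11, 6]
Pass 2: Select minimum 6 at index 5, swap -> [1, 6, 38, 33, 11, 30]
Pass 3: Select minimum 11 at index 4, swap -> [1, 6, 11, 33, 38, 30]
Pass 4: Select minimum 30 at index 5, swap -> [1, 6, 11, 30, 38, 33]


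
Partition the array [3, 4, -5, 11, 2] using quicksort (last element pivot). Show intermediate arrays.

Partition 1: pivot=2 at index 1 -> [-5, 2, 3, 11, 4]
Partition 2: pivot=4 at index 3 -> [-5, 2, 3, 4, 11]


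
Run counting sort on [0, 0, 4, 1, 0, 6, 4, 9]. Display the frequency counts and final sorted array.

Count array: [3, 1, 0, 0, 2, 0, 1, 0, 0, 1]
(count[i] = number of elements equal to i)
Cumulative count: [3, 4, 4, 4, 6, 6, 7, 7, 7, 8]
Sorted: [0, 0, 0, 1, 4, 4, 6, 9]


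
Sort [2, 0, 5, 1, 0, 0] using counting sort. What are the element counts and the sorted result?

Count array: [3, 1, 1, 0, 0, 1]
(count[i] = number of elements equal to i)
Cumulative count: [3, 4, 5, 5, 5, 6]
Sorted: [0, 0, 0, 1, 2, 5]


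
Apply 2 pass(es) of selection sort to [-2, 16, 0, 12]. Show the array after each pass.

Pass 1: Select minimum -2 at index 0, swap -> [-2, 16, 0, 12]
Pass 2: Select minimum 0 at index 2, swap -> [-2, 0, 16, 12]


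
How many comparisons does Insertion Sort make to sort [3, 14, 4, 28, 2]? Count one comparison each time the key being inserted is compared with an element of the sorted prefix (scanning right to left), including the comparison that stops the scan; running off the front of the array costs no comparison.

Insert 14: 3 <= 14 (stop) = 1 comparison(s) -> [3, 14, 4, 28, 2]
Insert 4: 14 > 4 (shift), 3 <= 4 (stop) = 2 comparison(s) -> [3, 4, 14, 28, 2]
Insert 28: 14 <= 28 (stop) = 1 comparison(s) -> [3, 4, 14, 28, 2]
Insert 2: 28 > 2 (shift), 14 > 2 (shift), 4 > 2 (shift), 3 > 2 (shift), reached front = 4 comparison(s) -> [2, 3, 4, 14, 28]
Total comparisons: 1 + 2 + 1 + 4 = 8


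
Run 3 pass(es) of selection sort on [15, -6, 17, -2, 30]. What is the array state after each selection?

Pass 1: Select minimum -6 at index 1, swap -> [-6, 15, 17, -2, 30]
Pass 2: Select minimum -2 at index 3, swap -> [-6, -2, 17, 15, 30]
Pass 3: Select minimum 15 at index 3, swap -> [-6, -2, 15, 17, 30]


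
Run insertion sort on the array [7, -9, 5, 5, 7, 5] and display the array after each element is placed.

First element 7 is already 'sorted'
Insert -9: shifted 1 elements -> [-9, 7, 5, 5, 7, 5]
Insert 5: shifted 1 elements -> [-9, 5, 7, 5, 7, 5]
Insert 5: shifted 1 elements -> [-9, 5, 5, 7, 7, 5]
Insert 7: shifted 0 elements -> [-9, 5, 5, 7, 7, 5]
Insert 5: shifted 2 elements -> [-9, 5, 5, 5, 7, 7]


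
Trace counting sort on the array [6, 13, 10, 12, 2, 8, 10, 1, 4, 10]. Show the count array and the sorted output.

Count array: [0, 1, 1, 0, 1, 0, 1, 0, 1, 0, 3, 0, 1, 1]
(count[i] = number of elements equal to i)
Cumulative count: [0, 1, 2, 2, 3, 3, 4, 4, 5, 5, 8, 8, 9, 10]
Sorted: [1, 2, 4, 6, 8, 10, 10, 10, 12, 13]


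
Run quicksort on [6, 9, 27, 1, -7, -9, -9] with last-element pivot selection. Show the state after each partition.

Partition 1: pivot=-9 at index 1 -> [-9, -9, 27, 1, -7, 6, 9]
Partition 2: pivot=9 at index 5 -> [-9, -9, 1, -7, 6, 9, 27]
Partition 3: pivot=6 at index 4 -> [-9, -9, 1, -7, 6, 9, 27]
Partition 4: pivot=-7 at index 2 -> [-9, -9, -7, 1, 6, 9, 27]


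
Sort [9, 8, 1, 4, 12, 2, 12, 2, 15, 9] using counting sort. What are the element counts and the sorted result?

Count array: [0, 1, 2, 0, 1, 0, 0, 0, 1, 2, 0, 0, 2, 0, 0, 1]
(count[i] = number of elements equal to i)
Cumulative count: [0, 1, 3, 3, 4, 4, 4, 4, 5, 7, 7, 7, 9, 9, 9, 10]
Sorted: [1, 2, 2, 4, 8, 9, 9, 12, 12, 15]


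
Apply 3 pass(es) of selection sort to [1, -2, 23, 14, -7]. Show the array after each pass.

Pass 1: Select minimum -7 at index 4, swap -> [-7, -2, 23, 14, 1]
Pass 2: Select minimum -2 at index 1, swap -> [-7, -2, 23, 14, 1]
Pass 3: Select minimum 1 at index 4, swap -> [-7, -2, 1, 14, 23]


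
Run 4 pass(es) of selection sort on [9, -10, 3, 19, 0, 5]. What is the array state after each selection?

Pass 1: Select minimum -10 at index 1, swap -> [-10, 9, 3, 19, 0, 5]
Pass 2: Select minimum 0 at index 4, swap -> [-10, 0, 3, 19, 9, 5]
Pass 3: Select minimum 3 at index 2, swap -> [-10, 0, 3, 19, 9, 5]
Pass 4: Select minimum 5 at index 5, swap -> [-10, 0, 3, 5, 9, 19]


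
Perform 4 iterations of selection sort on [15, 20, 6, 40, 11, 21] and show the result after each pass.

Pass 1: Select minimum 6 at index 2, swap -> [6, 20, 15, 40, 11, 21]
Pass 2: Select minimum 11 at index 4, swap -> [6, 11, 15, 40, 20, 21]
Pass 3: Select minimum 15 at index 2, swap -> [6, 11, 15, 40, 20, 21]
Pass 4: Select minimum 20 at index 4, swap -> [6, 11, 15, 20, 40, 21]


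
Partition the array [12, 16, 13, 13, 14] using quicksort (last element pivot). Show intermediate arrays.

Partition 1: pivot=14 at index 3 -> [12, 13, 13, 14, 16]
Partition 2: pivot=13 at index 2 -> [12, 13, 13, 14, 16]
Partition 3: pivot=13 at index 1 -> [12, 13, 13, 14, 16]


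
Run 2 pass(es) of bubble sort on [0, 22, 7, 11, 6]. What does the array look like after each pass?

After pass 1: [0, 7, 11, 6, 22] (3 swaps)
After pass 2: [0, 7, 6, 11, 22] (1 swaps)
Total swaps: 4


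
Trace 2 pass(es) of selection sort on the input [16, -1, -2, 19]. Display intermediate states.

Pass 1: Select minimum -2 at index 2, swap -> [-2, -1, 16, 19]
Pass 2: Select minimum -1 at index 1, swap -> [-2, -1, 16, 19]


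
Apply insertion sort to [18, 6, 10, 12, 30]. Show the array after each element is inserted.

First element 18 is already 'sorted'
Insert 6: shifted 1 elements -> [6, 18, 10, 12, 30]
Insert 10: shifted 1 elements -> [6, 10, 18, 12, 30]
Insert 12: shifted 1 elements -> [6, 10, 12, 18, 30]
Insert 30: shifted 0 elements -> [6, 10, 12, 18, 30]


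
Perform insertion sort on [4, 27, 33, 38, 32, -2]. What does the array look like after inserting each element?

First element 4 is already 'sorted'
Insert 27: shifted 0 elements -> [4, 27, 33, 38, 32, -2]
Insert 33: shifted 0 elements -> [4, 27, 33, 38, 32, -2]
Insert 38: shifted 0 elements -> [4, 27, 33, 38, 32, -2]
Insert 32: shifted 2 elements -> [4, 27, 32, 33, 38, -2]
Insert -2: shifted 5 elements -> [-2, 4, 27, 32, 33, 38]


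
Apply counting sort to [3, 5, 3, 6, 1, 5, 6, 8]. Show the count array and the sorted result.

Count array: [0, 1, 0, 2, 0, 2, 2, 0, 1]
(count[i] = number of elements equal to i)
Cumulative count: [0, 1, 1, 3, 3, 5, 7, 7, 8]
Sorted: [1, 3, 3, 5, 5, 6, 6, 8]


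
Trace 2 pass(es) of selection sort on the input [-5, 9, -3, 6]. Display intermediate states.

Pass 1: Select minimum -5 at index 0, swap -> [-5, 9, -3, 6]
Pass 2: Select minimum -3 at index 2, swap -> [-5, -3, 9, 6]


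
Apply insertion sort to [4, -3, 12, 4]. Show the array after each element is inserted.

First element 4 is already 'sorted'
Insert -3: shifted 1 elements -> [-3, 4, 12, 4]
Insert 12: shifted 0 elements -> [-3, 4, 12, 4]
Insert 4: shifted 1 elements -> [-3, 4, 4, 12]


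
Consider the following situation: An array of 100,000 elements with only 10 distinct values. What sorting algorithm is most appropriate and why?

Best choice: 3-way quicksort or Counting sort
Reason: 3-way (Dutch national flag) partitioning groups every copy of the pivot together, so with only d=10 distinct keys quicksort finishes in O(n log d) expected time, which is effectively linear; counting sort runs in O(n + k) where k is the size of the key range (not the number of distinct values), so it is linear when the 10 values are integers drawn from a small known range


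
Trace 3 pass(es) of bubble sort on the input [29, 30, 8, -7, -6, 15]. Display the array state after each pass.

After pass 1: [29, 8, -7, -6, 15, 30] (4 swaps)
After pass 2: [8, -7, -6, 15, 29, 30] (4 swaps)
After pass 3: [-7, -6, 8, 15, 29, 30] (2 swaps)
Total swaps: 10


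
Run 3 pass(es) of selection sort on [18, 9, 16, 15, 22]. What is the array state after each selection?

Pass 1: Select minimum 9 at index 1, swap -> [9, 18, 16, 15, 22]
Pass 2: Select minimum 15 at index 3, swap -> [9, 15, 16, 18, 22]
Pass 3: Select minimum 16 at index 2, swap -> [9, 15, 16, 18, 22]


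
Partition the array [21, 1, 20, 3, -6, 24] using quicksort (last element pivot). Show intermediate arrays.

Partition 1: pivot=24 at index 5 -> [21, 1, 20, 3, -6, 24]
Partition 2: pivot=-6 at index 0 -> [-6, 1, 20, 3, 21, 24]
Partition 3: pivot=21 at index 4 -> [-6, 1, 20, 3, 21, 24]
Partition 4: pivot=3 at index 2 -> [-6, 1, 3, 20, 21, 24]


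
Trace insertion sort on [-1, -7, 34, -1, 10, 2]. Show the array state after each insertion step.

First element -1 is already 'sorted'
Insert -7: shifted 1 elements -> [-7, -1, 34, -1, 10, 2]
Insert 34: shifted 0 elements -> [-7, -1, 34, -1, 10, 2]
Insert -1: shifted 1 elements -> [-7, -1, -1, 34, 10, 2]
Insert 10: shifted 1 elements -> [-7, -1, -1, 10, 34, 2]
Insert 2: shifted 2 elements -> [-7, -1, -1, 2, 10, 34]


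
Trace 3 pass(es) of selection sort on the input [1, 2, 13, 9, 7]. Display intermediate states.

Pass 1: Select minimum 1 at index 0, swap -> [1, 2, 13, 9, 7]
Pass 2: Select minimum 2 at index 1, swap -> [1, 2, 13, 9, 7]
Pass 3: Select minimum 7 at index 4, swap -> [1, 2, 7, 9, 13]


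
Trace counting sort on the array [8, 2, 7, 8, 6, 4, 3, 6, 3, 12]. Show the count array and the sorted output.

Count array: [0, 0, 1, 2, 1, 0, 2, 1, 2, 0, 0, 0, 1]
(count[i] = number of elements equal to i)
Cumulative count: [0, 0, 1, 3, 4, 4, 6, 7, 9, 9, 9, 9, 10]
Sorted: [2, 3, 3, 4, 6, 6, 7, 8, 8, 12]


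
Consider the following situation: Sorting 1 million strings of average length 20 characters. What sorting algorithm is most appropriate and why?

Best choice: MSD radix sort or Mergesort
Reason: MSD radix sort is a non-comparison sort that buckets the strings by successive character positions, running in time proportional to the total number of characters examined rather than O(n log n) string comparisons; mergesort is a stable O(n log n)-comparison alternative that works for arbitrary variable-length keys


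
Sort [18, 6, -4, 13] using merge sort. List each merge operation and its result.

Divide and conquer:
  Merge [18] + [6] -> [6, 18]
  Merge [-4] + [13] -> [-4, 13]
  Merge [6, 18] + [-4, 13] -> [-4, 6, 13, 18]


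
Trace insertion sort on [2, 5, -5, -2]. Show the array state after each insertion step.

First element 2 is already 'sorted'
Insert 5: shifted 0 elements -> [2, 5, -5, -2]
Insert -5: shifted 2 elements -> [-5, 2, 5, -2]
Insert -2: shifted 2 elements -> [-5, -2, 2, 5]


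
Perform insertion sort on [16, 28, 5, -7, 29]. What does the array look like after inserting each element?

First element 16 is already 'sorted'
Insert 28: shifted 0 elements -> [16, 28, 5, -7, 29]
Insert 5: shifted 2 elements -> [5, 16, 28, -7, 29]
Insert -7: shifted 3 elements -> [-7, 5, 16, 28, 29]
Insert 29: shifted 0 elements -> [-7, 5, 16, 28, 29]


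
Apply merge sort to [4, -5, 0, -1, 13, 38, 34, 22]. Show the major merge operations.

Divide and conquer:
  Merge [4] + [-5] -> [-5, 4]
  Merge [0] + [-1] -> [-1, 0]
  Merge [-5, 4] + [-1, 0] -> [-5, -1, 0, 4]
  Merge [13] + [38] -> [13, 38]
  Merge [34] + [22] -> [22, 34]
  Merge [13, 38] + [22, 34] -> [13, 22, 34, 38]
  Merge [-5, -1, 0, 4] + [13, 22, 34, 38] -> [-5, -1, 0, 4, 13, 22, 34, 38]
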